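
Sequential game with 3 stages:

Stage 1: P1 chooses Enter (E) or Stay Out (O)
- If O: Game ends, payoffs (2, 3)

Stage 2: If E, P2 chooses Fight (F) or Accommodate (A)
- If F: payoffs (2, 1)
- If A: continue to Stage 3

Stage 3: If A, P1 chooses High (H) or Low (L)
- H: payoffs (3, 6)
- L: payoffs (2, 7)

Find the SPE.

SPE: (E, A, H); Outcome (3, 6)

Work:
Stage 3: P1 chooses H (3 vs 2)
Stage 2: P2: F->1, A->6 (anticipating H). Choose A
Stage 1: P1: O->2, E->3 (anticipating A, H). Choose E
SPE path: E -> A -> H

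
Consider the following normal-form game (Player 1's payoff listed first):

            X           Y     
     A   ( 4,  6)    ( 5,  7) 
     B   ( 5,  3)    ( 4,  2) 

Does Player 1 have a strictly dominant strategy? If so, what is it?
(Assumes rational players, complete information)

No strictly dominant strategy exists for Player 1

Work:
A strategy strictly dominates another if it gives a strictly higher payoff against every opponent action. Compare each pair of P1's strategies column-by-column:
  A vs B: [4 vs 5, 5 vs 4] → A does not strictly dominate B (column X: 4 ≤ 5)
  B vs A: [5 vs 4, 4 vs 5] → B does not strictly dominate A (column Y: 4 ≤ 5)
No single strategy strictly dominates all others → no strictly dominant strategy.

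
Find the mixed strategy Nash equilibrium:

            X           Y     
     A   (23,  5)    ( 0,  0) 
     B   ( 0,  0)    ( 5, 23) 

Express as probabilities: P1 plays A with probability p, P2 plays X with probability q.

p = 0.8214, q = 0.1786

Work:
Find probabilities that make opponent indifferent:
P2 chooses q to make P1 indifferent between A and B
P1 chooses p to make P2 indifferent between X and Y
Mixed NE: P1 plays (A: 0.8214, B: 0.1786), P2 plays (X: 0.1786, Y: 0.8214)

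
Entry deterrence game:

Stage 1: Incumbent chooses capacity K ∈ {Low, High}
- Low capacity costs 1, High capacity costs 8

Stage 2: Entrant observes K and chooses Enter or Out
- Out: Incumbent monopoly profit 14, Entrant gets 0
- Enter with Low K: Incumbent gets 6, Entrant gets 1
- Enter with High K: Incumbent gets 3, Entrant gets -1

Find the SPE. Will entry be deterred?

SPE: (High, Enter|Low, Out|High); Entry deterred. Incumbent net profit = 6

Work:
After Low K: Entrant enters (1 > 0)
After High K: Entrant stays out (-1 < 0)
Incumbent: Low → 6−1=5, High → 14−8=6
Incumbent chooses High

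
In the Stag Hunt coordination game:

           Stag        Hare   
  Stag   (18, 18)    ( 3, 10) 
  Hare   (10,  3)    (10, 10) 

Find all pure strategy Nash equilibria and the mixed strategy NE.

Pure NE: (Stag, Stag) and (Hare, Hare); Mixed NE: p = 0.4667, q = 0.4667

Work:
Check pure NE:
(Stag, Stag): (18, 18) - no unilateral deviation beneficial
(Hare, Hare): (10, 10) - no unilateral deviation beneficial
Mixed NE: P1 plays Stag with p = 0.4667, P2 plays Stag with q = 0.4667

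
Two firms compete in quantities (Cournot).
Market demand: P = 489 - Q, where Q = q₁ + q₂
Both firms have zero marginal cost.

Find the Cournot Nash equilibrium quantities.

q₁* = q₂* = 163.0; P* = 163.0

Work:
Profit: π_i = P·q_i = (a - q_i - q_j)·q_i
FOC: ∂π_i/∂q_i = a - 2q_i - q_j = 0
Reaction function: q_i = (489 - q_j)/2
Symmetry: q* = 489/3 = 163.0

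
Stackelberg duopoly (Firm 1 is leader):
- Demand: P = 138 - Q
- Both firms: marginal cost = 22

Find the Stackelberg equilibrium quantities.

q₁* (leader) = 58.0, q₂* (follower) = 29.0

Work:
Follower's reaction: q₂ = (a - c - q₁)/2
Leader substitutes: π₁ = q₁·(a - q₁ - (a-c-q₁)/2 - c)
FOC: q₁* = (138 - 22)/2 = 58.00
Then: q₂* = (138 - 22 - 58.0)/2 = 29.00
Leader has first-mover advantage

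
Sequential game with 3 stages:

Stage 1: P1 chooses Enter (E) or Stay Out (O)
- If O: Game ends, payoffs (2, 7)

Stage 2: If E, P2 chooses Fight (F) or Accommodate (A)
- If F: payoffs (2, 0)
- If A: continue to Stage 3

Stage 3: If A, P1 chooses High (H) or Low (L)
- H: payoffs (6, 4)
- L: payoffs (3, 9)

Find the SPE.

SPE: (E, A, H); Outcome (6, 4)

Work:
Stage 3: P1 chooses H (6 vs 3)
Stage 2: P2: F->0, A->4 (anticipating H). Choose A
Stage 1: P1: O->2, E->6 (anticipating A, H). Choose E
SPE path: E -> A -> H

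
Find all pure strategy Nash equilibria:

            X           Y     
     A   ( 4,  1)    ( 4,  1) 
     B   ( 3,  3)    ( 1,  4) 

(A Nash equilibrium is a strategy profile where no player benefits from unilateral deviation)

Nash equilibrium: (A, X), (A, Y)

Work:
Best responses:
  P1 vs X: payoffs [4, 3] → best response A (payoff 4)
  P1 vs Y: payoffs [4, 1] → best response A (payoff 4)
  P2 vs A: payoffs [1, 1] → best response X/Y (payoff 1)
  P2 vs B: payoffs [3, 4] → best response Y (payoff 4)
Mutual best responses: (A,X), (A,Y) → Nash equilibria.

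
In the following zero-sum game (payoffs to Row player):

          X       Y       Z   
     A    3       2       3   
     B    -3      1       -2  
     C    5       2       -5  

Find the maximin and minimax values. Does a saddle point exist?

Maximin = 2, Minimax = 2, Saddle: True

Work:
Row minimums: [2, -3, -5] → maximin = 2
Column maximums: [5, 2, 3] → minimax = 2
Saddle point exists! Game value = 2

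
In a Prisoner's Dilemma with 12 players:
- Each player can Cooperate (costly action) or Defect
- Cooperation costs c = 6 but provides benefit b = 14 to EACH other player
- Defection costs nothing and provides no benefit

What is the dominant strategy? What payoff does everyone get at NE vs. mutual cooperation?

Dominant: Defect; NE payoff = 0; Coop payoff = 148

Work:
Defect dominates (saves cost c = 6, benefit to others is external)
NE: All defect → everyone gets 0
If all cooperate: each receives (11)×14 - 6 = 148
Social dilemma: 148 > 0 but NE gives 0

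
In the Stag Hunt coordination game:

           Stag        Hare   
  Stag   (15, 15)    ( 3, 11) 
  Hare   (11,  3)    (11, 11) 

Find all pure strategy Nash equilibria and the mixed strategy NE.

Pure NE: (Stag, Stag) and (Hare, Hare); Mixed NE: p = 0.6667, q = 0.6667

Work:
Check pure NE:
(Stag, Stag): (15, 15) - no unilateral deviation beneficial
(Hare, Hare): (11, 11) - no unilateral deviation beneficial
Mixed NE: P1 plays Stag with p = 0.6667, P2 plays Stag with q = 0.6667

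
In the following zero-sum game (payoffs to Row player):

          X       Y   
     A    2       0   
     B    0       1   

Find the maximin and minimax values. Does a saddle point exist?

Maximin = 0, Minimax = 1, Saddle: False

Work:
Row minimums: [0, 0] → maximin = 0
Column maximums: [2, 1] → minimax = 1
No saddle point (maximin ≠ minimax). Mixed strategy needed.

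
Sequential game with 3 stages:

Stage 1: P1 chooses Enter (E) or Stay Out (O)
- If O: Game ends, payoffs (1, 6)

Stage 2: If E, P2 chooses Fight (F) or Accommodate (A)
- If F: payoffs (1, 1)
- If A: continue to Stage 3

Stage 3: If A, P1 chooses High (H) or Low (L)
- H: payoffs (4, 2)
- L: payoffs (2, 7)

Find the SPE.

SPE: (E, A, H); Outcome (4, 2)

Work:
Stage 3: P1 chooses H (4 vs 2)
Stage 2: P2: F->1, A->2 (anticipating H). Choose A
Stage 1: P1: O->1, E->4 (anticipating A, H). Choose E
SPE path: E -> A -> H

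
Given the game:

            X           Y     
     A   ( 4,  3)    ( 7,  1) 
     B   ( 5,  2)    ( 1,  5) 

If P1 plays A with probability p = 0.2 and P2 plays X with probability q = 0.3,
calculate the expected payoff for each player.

E[P1] = 2.98, E[P2] = 3.6

Work:
E[P1] = p·q·π₁(A,X) + p·(1-q)·π₁(A,Y) + (1-p)·q·π₁(B,X) + (1-p)·(1-q)·π₁(B,Y)
= 0.2·0.3·4 + 0.2·0.7·7 + 0.8·0.3·5 + 0.8·0.7·1
= 2.98

E[P2] = 3.6 (similar calculation)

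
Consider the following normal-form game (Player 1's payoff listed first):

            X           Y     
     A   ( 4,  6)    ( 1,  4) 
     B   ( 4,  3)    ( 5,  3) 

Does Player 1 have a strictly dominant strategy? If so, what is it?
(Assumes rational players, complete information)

No strictly dominant strategy exists for Player 1

Work:
A strategy strictly dominates another if it gives a strictly higher payoff against every opponent action. Compare each pair of P1's strategies column-by-column:
  A vs B: [4 vs 4, 1 vs 5] → A does not strictly dominate B (column X: 4 ≤ 4)
  B vs A: [4 vs 4, 5 vs 1] → B does not strictly dominate A (column X: 4 ≤ 4)
No single strategy strictly dominates all others → no strictly dominant strategy.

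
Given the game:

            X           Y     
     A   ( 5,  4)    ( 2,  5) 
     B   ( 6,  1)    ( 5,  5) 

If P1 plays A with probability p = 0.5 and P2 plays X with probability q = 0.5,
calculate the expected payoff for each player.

E[P1] = 4.5, E[P2] = 3.75

Work:
E[P1] = p·q·π₁(A,X) + p·(1-q)·π₁(A,Y) + (1-p)·q·π₁(B,X) + (1-p)·(1-q)·π₁(B,Y)
= 0.5·0.5·5 + 0.5·0.5·2 + 0.5·0.5·6 + 0.5·0.5·5
= 4.5

E[P2] = 3.75 (similar calculation)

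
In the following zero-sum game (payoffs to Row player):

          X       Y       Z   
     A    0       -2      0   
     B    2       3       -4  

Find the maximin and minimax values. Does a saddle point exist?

Maximin = -2, Minimax = 0, Saddle: False

Work:
Row minimums: [-2, -4] → maximin = -2
Column maximums: [2, 3, 0] → minimax = 0
No saddle point (maximin ≠ minimax). Mixed strategy needed.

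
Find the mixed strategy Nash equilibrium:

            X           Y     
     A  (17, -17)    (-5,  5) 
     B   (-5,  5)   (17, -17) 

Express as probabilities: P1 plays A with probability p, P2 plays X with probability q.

p = 0.5, q = 0.5

Work:
Find probabilities that make opponent indifferent:
P2 chooses q to make P1 indifferent between A and B
P1 chooses p to make P2 indifferent between X and Y
Mixed NE: P1 plays (A: 0.5, B: 0.5), P2 plays (X: 0.5, Y: 0.5)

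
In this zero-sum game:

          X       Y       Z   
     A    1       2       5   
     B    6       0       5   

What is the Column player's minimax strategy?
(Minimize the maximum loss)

Column should play Y, value = 2

Work:
Column player minimizes Row's maximum payoff:
Column X: max payoff to Row = 6
Column Y: max payoff to Row = 2
Column Z: max payoff to Row = 5
Minimum is 2, achieved by column Y.
Minimax strategy: Y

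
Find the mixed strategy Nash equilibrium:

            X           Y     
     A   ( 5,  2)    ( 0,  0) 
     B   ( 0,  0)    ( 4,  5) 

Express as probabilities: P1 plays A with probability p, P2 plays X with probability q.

p = 0.7143, q = 0.4444

Work:
Find probabilities that make opponent indifferent:
P2 chooses q to make P1 indifferent between A and B
P1 chooses p to make P2 indifferent between X and Y
Mixed NE: P1 plays (A: 0.7143, B: 0.2857), P2 plays (X: 0.4444, Y: 0.5556)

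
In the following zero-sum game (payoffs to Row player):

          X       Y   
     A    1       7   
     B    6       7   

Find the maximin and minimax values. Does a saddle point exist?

Maximin = 6, Minimax = 6, Saddle: True

Work:
Row minimums: [1, 6] → maximin = 6
Column maximums: [6, 7] → minimax = 6
Saddle point exists! Game value = 6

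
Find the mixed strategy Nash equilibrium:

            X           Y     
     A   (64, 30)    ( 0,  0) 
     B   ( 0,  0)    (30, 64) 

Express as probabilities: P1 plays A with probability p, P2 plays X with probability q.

p = 0.6809, q = 0.3191

Work:
Find probabilities that make opponent indifferent:
P2 chooses q to make P1 indifferent between A and B
P1 chooses p to make P2 indifferent between X and Y
Mixed NE: P1 plays (A: 0.6809, B: 0.3191), P2 plays (X: 0.3191, Y: 0.6809)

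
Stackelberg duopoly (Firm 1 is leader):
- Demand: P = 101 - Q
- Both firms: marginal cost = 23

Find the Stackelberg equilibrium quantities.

q₁* (leader) = 39.0, q₂* (follower) = 19.5

Work:
Follower's reaction: q₂ = (a - c - q₁)/2
Leader substitutes: π₁ = q₁·(a - q₁ - (a-c-q₁)/2 - c)
FOC: q₁* = (101 - 23)/2 = 39.00
Then: q₂* = (101 - 23 - 39.0)/2 = 19.50
Leader has first-mover advantage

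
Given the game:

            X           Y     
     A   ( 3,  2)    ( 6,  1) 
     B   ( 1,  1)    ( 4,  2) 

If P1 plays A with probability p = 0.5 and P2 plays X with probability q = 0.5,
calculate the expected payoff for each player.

E[P1] = 3.5, E[P2] = 1.5

Work:
E[P1] = p·q·π₁(A,X) + p·(1-q)·π₁(A,Y) + (1-p)·q·π₁(B,X) + (1-p)·(1-q)·π₁(B,Y)
= 0.5·0.5·3 + 0.5·0.5·6 + 0.5·0.5·1 + 0.5·0.5·4
= 3.5

E[P2] = 1.5 (similar calculation)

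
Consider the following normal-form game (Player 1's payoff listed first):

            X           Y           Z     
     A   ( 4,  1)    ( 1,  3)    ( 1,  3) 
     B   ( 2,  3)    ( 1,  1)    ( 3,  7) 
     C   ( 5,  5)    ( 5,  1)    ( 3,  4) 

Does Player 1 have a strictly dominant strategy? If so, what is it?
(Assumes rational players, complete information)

No strictly dominant strategy exists for Player 1

Work:
A strategy strictly dominates another if it gives a strictly higher payoff against every opponent action. Compare each pair of P1's strategies column-by-column:
  A vs B: [4 vs 2, 1 vs 1, 1 vs 3] → A does not strictly dominate B (column Y: 1 ≤ 1)
  A vs C: [4 vs 5, 1 vs 5, 1 vs 3] → A does not strictly dominate C (column X: 4 ≤ 5)
  B vs A: [2 vs 4, 1 vs 1, 3 vs 1] → B does not strictly dominate A (column X: 2 ≤ 4)
  B vs C: [2 vs 5, 1 vs 5, 3 vs 3] → B does not strictly dominate C (column X: 2 ≤ 5)
  C vs A: [5 vs 4, 5 vs 1, 3 vs 1] → C strictly dominates A
  C vs B: [5 vs 2, 5 vs 1, 3 vs 3] → C does not strictly dominate B (column Z: 3 ≤ 3)
No single strategy strictly dominates all others → no strictly dominant strategy.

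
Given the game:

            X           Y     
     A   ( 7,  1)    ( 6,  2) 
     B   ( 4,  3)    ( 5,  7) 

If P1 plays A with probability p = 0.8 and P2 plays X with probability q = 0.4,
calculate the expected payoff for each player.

E[P1] = 6.04, E[P2] = 2.36

Work:
E[P1] = p·q·π₁(A,X) + p·(1-q)·π₁(A,Y) + (1-p)·q·π₁(B,X) + (1-p)·(1-q)·π₁(B,Y)
= 0.8·0.4·7 + 0.8·0.6·6 + 0.2·0.4·4 + 0.2·0.6·5
= 6.04

E[P2] = 2.36 (similar calculation)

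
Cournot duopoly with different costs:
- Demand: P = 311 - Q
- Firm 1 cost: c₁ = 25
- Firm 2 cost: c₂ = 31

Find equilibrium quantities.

q₁* = 97.33, q₂* = 91.33

Work:
Reaction: q₁ = (311 - 25 - q₂)/2
Reaction: q₂ = (311 - 31 - q₁)/2
Solve simultaneously:
q₁* = (311 - 2×25 + 31)/3 = 97.33
q₂* = (311 - 2×31 + 25)/3 = 91.33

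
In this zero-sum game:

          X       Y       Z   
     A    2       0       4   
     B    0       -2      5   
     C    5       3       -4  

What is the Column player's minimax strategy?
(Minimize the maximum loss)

Column should play Y, value = 3

Work:
Column player minimizes Row's maximum payoff:
Column X: max payoff to Row = 5
Column Y: max payoff to Row = 3
Column Z: max payoff to Row = 5
Minimum is 3, achieved by column Y.
Minimax strategy: Y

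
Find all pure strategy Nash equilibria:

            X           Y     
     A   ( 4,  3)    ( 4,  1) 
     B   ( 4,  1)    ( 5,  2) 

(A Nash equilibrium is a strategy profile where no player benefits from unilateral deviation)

Nash equilibrium: (A, X), (B, Y)

Work:
Best responses:
  P1 vs X: payoffs [4, 4] → best response A/B (payoff 4)
  P1 vs Y: payoffs [4, 5] → best response B (payoff 5)
  P2 vs A: payoffs [3, 1] → best response X (payoff 3)
  P2 vs B: payoffs [1, 2] → best response Y (payoff 2)
Mutual best responses: (A,X), (B,Y) → Nash equilibria.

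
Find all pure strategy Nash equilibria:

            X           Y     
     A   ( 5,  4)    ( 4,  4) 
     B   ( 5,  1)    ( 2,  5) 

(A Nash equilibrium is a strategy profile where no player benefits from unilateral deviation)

Nash equilibrium: (A, X), (A, Y)

Work:
Best responses:
  P1 vs X: payoffs [5, 5] → best response A/B (payoff 5)
  P1 vs Y: payoffs [4, 2] → best response A (payoff 4)
  P2 vs A: payoffs [4, 4] → best response X/Y (payoff 4)
  P2 vs B: payoffs [1, 5] → best response Y (payoff 5)
Mutual best responses: (A,X), (A,Y) → Nash equilibria.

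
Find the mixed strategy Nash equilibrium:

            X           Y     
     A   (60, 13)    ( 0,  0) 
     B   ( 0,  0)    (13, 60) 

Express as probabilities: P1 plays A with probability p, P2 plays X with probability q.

p = 0.8219, q = 0.1781

Work:
Find probabilities that make opponent indifferent:
P2 chooses q to make P1 indifferent between A and B
P1 chooses p to make P2 indifferent between X and Y
Mixed NE: P1 plays (A: 0.8219, B: 0.1781), P2 plays (X: 0.1781, Y: 0.8219)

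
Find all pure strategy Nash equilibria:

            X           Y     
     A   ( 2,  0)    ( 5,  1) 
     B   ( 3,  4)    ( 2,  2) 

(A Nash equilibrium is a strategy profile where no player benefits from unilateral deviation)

Nash equilibrium: (A, Y), (B, X)

Work:
Best responses:
  P1 vs X: payoffs [2, 3] → best response B (payoff 3)
  P1 vs Y: payoffs [5, 2] → best response A (payoff 5)
  P2 vs A: payoffs [0, 1] → best response Y (payoff 1)
  P2 vs B: payoffs [4, 2] → best response X (payoff 4)
Mutual best responses: (A,Y), (B,X) → Nash equilibria.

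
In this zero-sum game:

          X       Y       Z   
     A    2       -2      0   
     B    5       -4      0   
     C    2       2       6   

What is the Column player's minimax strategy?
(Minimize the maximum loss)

Column should play Y, value = 2

Work:
Column player minimizes Row's maximum payoff:
Column X: max payoff to Row = 5
Column Y: max payoff to Row = 2
Column Z: max payoff to Row = 6
Minimum is 2, achieved by column Y.
Minimax strategy: Y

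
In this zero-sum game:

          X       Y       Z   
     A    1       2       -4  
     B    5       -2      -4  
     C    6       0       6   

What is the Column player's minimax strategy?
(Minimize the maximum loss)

Column should play Y, value = 2

Work:
Column player minimizes Row's maximum payoff:
Column X: max payoff to Row = 6
Column Y: max payoff to Row = 2
Column Z: max payoff to Row = 6
Minimum is 2, achieved by column Y.
Minimax strategy: Y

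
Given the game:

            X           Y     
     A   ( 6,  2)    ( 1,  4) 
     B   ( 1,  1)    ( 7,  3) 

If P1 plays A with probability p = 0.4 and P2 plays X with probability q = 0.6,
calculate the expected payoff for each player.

E[P1] = 3.64, E[P2] = 2.2

Work:
E[P1] = p·q·π₁(A,X) + p·(1-q)·π₁(A,Y) + (1-p)·q·π₁(B,X) + (1-p)·(1-q)·π₁(B,Y)
= 0.4·0.6·6 + 0.4·0.4·1 + 0.6·0.6·1 + 0.6·0.4·7
= 3.64

E[P2] = 2.2 (similar calculation)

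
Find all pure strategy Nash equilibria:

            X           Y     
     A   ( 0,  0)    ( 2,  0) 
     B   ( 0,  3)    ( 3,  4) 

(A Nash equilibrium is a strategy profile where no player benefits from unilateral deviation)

Nash equilibrium: (A, X), (B, Y)

Work:
Best responses:
  P1 vs X: payoffs [0, 0] → best response A/B (payoff 0)
  P1 vs Y: payoffs [2, 3] → best response B (payoff 3)
  P2 vs A: payoffs [0, 0] → best response X/Y (payoff 0)
  P2 vs B: payoffs [3, 4] → best response Y (payoff 4)
Mutual best responses: (A,X), (B,Y) → Nash equilibria.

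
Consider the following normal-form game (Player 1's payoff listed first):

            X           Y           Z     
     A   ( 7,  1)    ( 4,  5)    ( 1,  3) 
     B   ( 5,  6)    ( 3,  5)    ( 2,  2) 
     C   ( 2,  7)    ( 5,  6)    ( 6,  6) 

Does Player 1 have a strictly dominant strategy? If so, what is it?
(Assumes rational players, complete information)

No strictly dominant strategy exists for Player 1

Work:
A strategy strictly dominates another if it gives a strictly higher payoff against every opponent action. Compare each pair of P1's strategies column-by-column:
  A vs B: [7 vs 5, 4 vs 3, 1 vs 2] → A does not strictly dominate B (column Z: 1 ≤ 2)
  A vs C: [7 vs 2, 4 vs 5, 1 vs 6] → A does not strictly dominate C (column Y: 4 ≤ 5)
  B vs A: [5 vs 7, 3 vs 4, 2 vs 1] → B does not strictly dominate A (column X: 5 ≤ 7)
  B vs C: [5 vs 2, 3 vs 5, 2 vs 6] → B does not strictly dominate C (column Y: 3 ≤ 5)
  C vs A: [2 vs 7, 5 vs 4, 6 vs 1] → C does not strictly dominate A (column X: 2 ≤ 7)
  C vs B: [2 vs 5, 5 vs 3, 6 vs 2] → C does not strictly dominate B (column X: 2 ≤ 5)
No single strategy strictly dominates all others → no strictly dominant strategy.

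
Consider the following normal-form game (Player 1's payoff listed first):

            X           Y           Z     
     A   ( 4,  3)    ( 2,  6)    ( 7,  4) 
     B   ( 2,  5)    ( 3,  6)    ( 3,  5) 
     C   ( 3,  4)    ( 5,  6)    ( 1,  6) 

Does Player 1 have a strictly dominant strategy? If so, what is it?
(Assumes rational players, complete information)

No strictly dominant strategy exists for Player 1

Work:
A strategy strictly dominates another if it gives a strictly higher payoff against every opponent action. Compare each pair of P1's strategies column-by-column:
  A vs B: [4 vs 2, 2 vs 3, 7 vs 3] → A does not strictly dominate B (column Y: 2 ≤ 3)
  A vs C: [4 vs 3, 2 vs 5, 7 vs 1] → A does not strictly dominate C (column Y: 2 ≤ 5)
  B vs A: [2 vs 4, 3 vs 2, 3 vs 7] → B does not strictly dominate A (column X: 2 ≤ 4)
  B vs C: [2 vs 3, 3 vs 5, 3 vs 1] → B does not strictly dominate C (column X: 2 ≤ 3)
  C vs A: [3 vs 4, 5 vs 2, 1 vs 7] → C does not strictly dominate A (column X: 3 ≤ 4)
  C vs B: [3 vs 2, 5 vs 3, 1 vs 3] → C does not strictly dominate B (column Z: 1 ≤ 3)
No single strategy strictly dominates all others → no strictly dominant strategy.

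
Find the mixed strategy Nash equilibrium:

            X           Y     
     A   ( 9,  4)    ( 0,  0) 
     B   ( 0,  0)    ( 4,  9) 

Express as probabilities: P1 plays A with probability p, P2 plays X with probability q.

p = 0.6923, q = 0.3077

Work:
Find probabilities that make opponent indifferent:
P2 chooses q to make P1 indifferent between A and B
P1 chooses p to make P2 indifferent between X and Y
Mixed NE: P1 plays (A: 0.6923, B: 0.3077), P2 plays (X: 0.3077, Y: 0.6923)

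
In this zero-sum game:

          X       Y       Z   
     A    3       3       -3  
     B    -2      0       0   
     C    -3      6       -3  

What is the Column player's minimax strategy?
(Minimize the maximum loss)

Column should play Z, value = 0

Work:
Column player minimizes Row's maximum payoff:
Column X: max payoff to Row = 3
Column Y: max payoff to Row = 6
Column Z: max payoff to Row = 0
Minimum is 0, achieved by column Z.
Minimax strategy: Z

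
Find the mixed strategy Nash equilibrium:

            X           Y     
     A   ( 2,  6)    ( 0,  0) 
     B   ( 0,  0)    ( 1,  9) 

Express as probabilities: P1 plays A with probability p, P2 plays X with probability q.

p = 0.6, q = 0.3333

Work:
Find probabilities that make opponent indifferent:
P2 chooses q to make P1 indifferent between A and B
P1 chooses p to make P2 indifferent between X and Y
Mixed NE: P1 plays (A: 0.6, B: 0.4), P2 plays (X: 0.3333, Y: 0.6667)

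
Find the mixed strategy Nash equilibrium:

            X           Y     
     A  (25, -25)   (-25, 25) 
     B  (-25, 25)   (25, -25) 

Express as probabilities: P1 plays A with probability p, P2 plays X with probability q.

p = 0.5, q = 0.5

Work:
Find probabilities that make opponent indifferent:
P2 chooses q to make P1 indifferent between A and B
P1 chooses p to make P2 indifferent between X and Y
Mixed NE: P1 plays (A: 0.5, B: 0.5), P2 plays (X: 0.5, Y: 0.5)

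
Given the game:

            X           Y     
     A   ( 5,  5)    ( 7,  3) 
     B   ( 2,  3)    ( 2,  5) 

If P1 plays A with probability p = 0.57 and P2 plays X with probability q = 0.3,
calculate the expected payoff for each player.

E[P1] = 4.508, E[P2] = 3.944

Work:
E[P1] = p·q·π₁(A,X) + p·(1-q)·π₁(A,Y) + (1-p)·q·π₁(B,X) + (1-p)·(1-q)·π₁(B,Y)
= 0.57·0.3·5 + 0.57·0.7·7 + 0.43·0.3·2 + 0.43·0.7·2
= 4.508

E[P2] = 3.944 (similar calculation)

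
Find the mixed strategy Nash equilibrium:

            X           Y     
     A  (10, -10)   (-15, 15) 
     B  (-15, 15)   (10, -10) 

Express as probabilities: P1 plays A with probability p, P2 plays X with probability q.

p = 0.5, q = 0.5

Work:
Find probabilities that make opponent indifferent:
P2 chooses q to make P1 indifferent between A and B
P1 chooses p to make P2 indifferent between X and Y
Mixed NE: P1 plays (A: 0.5, B: 0.5), P2 plays (X: 0.5, Y: 0.5)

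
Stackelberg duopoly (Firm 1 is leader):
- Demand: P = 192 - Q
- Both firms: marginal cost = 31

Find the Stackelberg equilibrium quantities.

q₁* (leader) = 80.5, q₂* (follower) = 40.25

Work:
Follower's reaction: q₂ = (a - c - q₁)/2
Leader substitutes: π₁ = q₁·(a - q₁ - (a-c-q₁)/2 - c)
FOC: q₁* = (192 - 31)/2 = 80.50
Then: q₂* = (192 - 31 - 80.5)/2 = 40.25
Leader has first-mover advantage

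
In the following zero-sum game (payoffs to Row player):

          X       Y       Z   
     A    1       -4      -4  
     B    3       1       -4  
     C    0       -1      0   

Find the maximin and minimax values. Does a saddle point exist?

Maximin = -1, Minimax = 0, Saddle: False

Work:
Row minimums: [-4, -4, -1] → maximin = -1
Column maximums: [3, 1, 0] → minimax = 0
No saddle point (maximin ≠ minimax). Mixed strategy needed.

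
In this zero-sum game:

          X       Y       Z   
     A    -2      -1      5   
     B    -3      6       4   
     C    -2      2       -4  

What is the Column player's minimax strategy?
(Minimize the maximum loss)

Column should play X, value = -2

Work:
Column player minimizes Row's maximum payoff:
Column X: max payoff to Row = -2
Column Y: max payoff to Row = 6
Column Z: max payoff to Row = 5
Minimum is -2, achieved by column X.
Minimax strategy: X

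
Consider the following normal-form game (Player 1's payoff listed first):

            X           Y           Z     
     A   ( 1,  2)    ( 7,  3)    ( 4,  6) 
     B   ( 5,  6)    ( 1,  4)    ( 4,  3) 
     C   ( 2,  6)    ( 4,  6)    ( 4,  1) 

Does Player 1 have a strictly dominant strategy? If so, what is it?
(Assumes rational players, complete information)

No strictly dominant strategy exists for Player 1

Work:
A strategy strictly dominates another if it gives a strictly higher payoff against every opponent action. Compare each pair of P1's strategies column-by-column:
  A vs B: [1 vs 5, 7 vs 1, 4 vs 4] → A does not strictly dominate B (column X: 1 ≤ 5)
  A vs C: [1 vs 2, 7 vs 4, 4 vs 4] → A does not strictly dominate C (column X: 1 ≤ 2)
  B vs A: [5 vs 1, 1 vs 7, 4 vs 4] → B does not strictly dominate A (column Y: 1 ≤ 7)
  B vs C: [5 vs 2, 1 vs 4, 4 vs 4] → B does not strictly dominate C (column Y: 1 ≤ 4)
  C vs A: [2 vs 1, 4 vs 7, 4 vs 4] → C does not strictly dominate A (column Y: 4 ≤ 7)
  C vs B: [2 vs 5, 4 vs 1, 4 vs 4] → C does not strictly dominate B (column X: 2 ≤ 5)
No single strategy strictly dominates all others → no strictly dominant strategy.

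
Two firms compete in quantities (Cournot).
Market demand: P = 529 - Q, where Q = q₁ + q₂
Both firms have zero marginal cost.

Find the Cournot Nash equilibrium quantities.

q₁* = q₂* = 176.33; P* = 176.33

Work:
Profit: π_i = P·q_i = (a - q_i - q_j)·q_i
FOC: ∂π_i/∂q_i = a - 2q_i - q_j = 0
Reaction function: q_i = (529 - q_j)/2
Symmetry: q* = 529/3 = 176.33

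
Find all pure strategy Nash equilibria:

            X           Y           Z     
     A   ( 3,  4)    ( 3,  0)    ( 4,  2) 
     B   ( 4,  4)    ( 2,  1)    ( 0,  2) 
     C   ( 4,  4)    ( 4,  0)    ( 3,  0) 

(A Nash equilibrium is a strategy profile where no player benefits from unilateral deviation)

Nash equilibrium: (B, X), (C, X)

Work:
Best responses:
  P1 vs X: payoffs [3, 4, 4] → best response B/C (payoff 4)
  P1 vs Y: payoffs [3, 2, 4] → best response C (payoff 4)
  P1 vs Z: payoffs [4, 0, 3] → best response A (payoff 4)
  P2 vs A: payoffs [4, 0, 2] → best response X (payoff 4)
  P2 vs B: payoffs [4, 1, 2] → best response X (payoff 4)
  P2 vs C: payoffs [4, 0, 0] → best response X (payoff 4)
Mutual best responses: (B,X), (C,X) → Nash equilibria.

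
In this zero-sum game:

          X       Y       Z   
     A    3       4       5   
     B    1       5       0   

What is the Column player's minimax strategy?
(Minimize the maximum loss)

Column should play X, value = 3

Work:
Column player minimizes Row's maximum payoff:
Column X: max payoff to Row = 3
Column Y: max payoff to Row = 5
Column Z: max payoff to Row = 5
Minimum is 3, achieved by column X.
Minimax strategy: X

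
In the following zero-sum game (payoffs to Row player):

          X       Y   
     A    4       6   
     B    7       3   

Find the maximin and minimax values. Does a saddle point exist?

Maximin = 4, Minimax = 6, Saddle: False

Work:
Row minimums: [4, 3] → maximin = 4
Column maximums: [7, 6] → minimax = 6
No saddle point (maximin ≠ minimax). Mixed strategy needed.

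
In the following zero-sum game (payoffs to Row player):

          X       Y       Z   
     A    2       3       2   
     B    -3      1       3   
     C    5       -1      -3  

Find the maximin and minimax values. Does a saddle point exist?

Maximin = 2, Minimax = 3, Saddle: False

Work:
Row minimums: [2, -3, -3] → maximin = 2
Column maximums: [5, 3, 3] → minimax = 3
No saddle point (maximin ≠ minimax). Mixed strategy needed.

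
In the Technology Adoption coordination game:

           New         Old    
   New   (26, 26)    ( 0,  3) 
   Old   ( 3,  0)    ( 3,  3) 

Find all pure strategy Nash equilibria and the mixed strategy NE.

Pure NE: (New, New) and (Old, Old); Mixed NE: p = 0.1154, q = 0.1154

Work:
Check pure NE:
(New, New): (26, 26) - no unilateral deviation beneficial
(Old, Old): (3, 3) - no unilateral deviation beneficial
Mixed NE: P1 plays New with p = 0.1154, P2 plays New with q = 0.1154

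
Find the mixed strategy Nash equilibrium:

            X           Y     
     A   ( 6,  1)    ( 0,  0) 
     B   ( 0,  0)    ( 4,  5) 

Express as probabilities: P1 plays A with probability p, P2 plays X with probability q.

p = 0.8333, q = 0.4

Work:
Find probabilities that make opponent indifferent:
P2 chooses q to make P1 indifferent between A and B
P1 chooses p to make P2 indifferent between X and Y
Mixed NE: P1 plays (A: 0.8333, B: 0.1667), P2 plays (X: 0.4, Y: 0.6)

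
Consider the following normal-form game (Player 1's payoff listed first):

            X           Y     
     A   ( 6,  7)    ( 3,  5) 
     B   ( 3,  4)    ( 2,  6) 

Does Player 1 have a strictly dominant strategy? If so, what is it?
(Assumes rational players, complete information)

Yes, Player 1's strictly dominant strategy is A

Work:
A strategy strictly dominates another if it gives a strictly higher payoff against every opponent action. Compare each pair of P1's strategies column-by-column:
  A vs B: [6 vs 3, 3 vs 2] → A strictly dominates B
  B vs A: [3 vs 6, 2 vs 3] → B does not strictly dominate A (column X: 3 ≤ 6)
A strictly dominates every other strategy → strictly dominant.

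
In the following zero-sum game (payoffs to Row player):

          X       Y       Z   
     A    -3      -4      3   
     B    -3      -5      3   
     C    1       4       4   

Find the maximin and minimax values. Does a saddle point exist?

Maximin = 1, Minimax = 1, Saddle: True

Work:
Row minimums: [-4, -5, 1] → maximin = 1
Column maximums: [1, 4, 4] → minimax = 1
Saddle point exists! Game value = 1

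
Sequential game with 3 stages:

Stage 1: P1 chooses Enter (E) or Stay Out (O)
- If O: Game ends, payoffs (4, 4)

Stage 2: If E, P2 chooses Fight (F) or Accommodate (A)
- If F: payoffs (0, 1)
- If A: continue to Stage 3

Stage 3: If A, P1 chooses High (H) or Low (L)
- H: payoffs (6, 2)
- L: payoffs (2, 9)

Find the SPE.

SPE: (E, A, H); Outcome (6, 2)

Work:
Stage 3: P1 chooses H (6 vs 2)
Stage 2: P2: F->1, A->2 (anticipating H). Choose A
Stage 1: P1: O->4, E->6 (anticipating A, H). Choose E
SPE path: E -> A -> H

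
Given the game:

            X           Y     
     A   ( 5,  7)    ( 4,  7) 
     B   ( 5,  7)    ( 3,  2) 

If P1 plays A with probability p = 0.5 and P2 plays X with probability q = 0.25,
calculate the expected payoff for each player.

E[P1] = 3.875, E[P2] = 5.125

Work:
E[P1] = p·q·π₁(A,X) + p·(1-q)·π₁(A,Y) + (1-p)·q·π₁(B,X) + (1-p)·(1-q)·π₁(B,Y)
= 0.5·0.25·5 + 0.5·0.75·4 + 0.5·0.25·5 + 0.5·0.75·3
= 3.875

E[P2] = 5.125 (similar calculation)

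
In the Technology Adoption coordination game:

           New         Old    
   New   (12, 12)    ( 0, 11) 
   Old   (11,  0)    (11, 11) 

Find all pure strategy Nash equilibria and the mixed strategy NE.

Pure NE: (New, New) and (Old, Old); Mixed NE: p = 0.9167, q = 0.9167

Work:
Check pure NE:
(New, New): (12, 12) - no unilateral deviation beneficial
(Old, Old): (11, 11) - no unilateral deviation beneficial
Mixed NE: P1 plays New with p = 0.9167, P2 plays New with q = 0.9167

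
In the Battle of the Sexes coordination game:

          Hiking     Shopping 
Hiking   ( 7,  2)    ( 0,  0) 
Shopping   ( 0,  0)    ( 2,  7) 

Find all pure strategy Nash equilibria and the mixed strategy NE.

Pure NE: (Hiking, Hiking) and (Shopping, Shopping); Mixed NE: p = 0.7778, q = 0.2222

Work:
Check pure NE:
(Hiking, Hiking): (7, 2) - no unilateral deviation beneficial
(Shopping, Shopping): (2, 7) - no unilateral deviation beneficial
Mixed NE: P1 plays Hiking with p = 0.7778, P2 plays Hiking with q = 0.2222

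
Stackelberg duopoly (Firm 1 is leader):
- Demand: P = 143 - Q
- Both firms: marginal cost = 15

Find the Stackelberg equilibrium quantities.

q₁* (leader) = 64.0, q₂* (follower) = 32.0

Work:
Follower's reaction: q₂ = (a - c - q₁)/2
Leader substitutes: π₁ = q₁·(a - q₁ - (a-c-q₁)/2 - c)
FOC: q₁* = (143 - 15)/2 = 64.00
Then: q₂* = (143 - 15 - 64.0)/2 = 32.00
Leader has first-mover advantage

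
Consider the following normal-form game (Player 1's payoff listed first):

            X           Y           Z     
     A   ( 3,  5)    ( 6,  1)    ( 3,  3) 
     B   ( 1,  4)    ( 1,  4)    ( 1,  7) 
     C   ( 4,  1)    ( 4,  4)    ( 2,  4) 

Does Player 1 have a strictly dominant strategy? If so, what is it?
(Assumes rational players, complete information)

No strictly dominant strategy exists for Player 1

Work:
A strategy strictly dominates another if it gives a strictly higher payoff against every opponent action. Compare each pair of P1's strategies column-by-column:
  A vs B: [3 vs 1, 6 vs 1, 3 vs 1] → A strictly dominates B
  A vs C: [3 vs 4, 6 vs 4, 3 vs 2] → A does not strictly dominate C (column X: 3 ≤ 4)
  B vs A: [1 vs 3, 1 vs 6, 1 vs 3] → B does not strictly dominate A (column X: 1 ≤ 3)
  B vs C: [1 vs 4, 1 vs 4, 1 vs 2] → B does not strictly dominate C (column X: 1 ≤ 4)
  C vs A: [4 vs 3, 4 vs 6, 2 vs 3] → C does not strictly dominate A (column Y: 4 ≤ 6)
  C vs B: [4 vs 1, 4 vs 1, 2 vs 1] → C strictly dominates B
No single strategy strictly dominates all others → no strictly dominant strategy.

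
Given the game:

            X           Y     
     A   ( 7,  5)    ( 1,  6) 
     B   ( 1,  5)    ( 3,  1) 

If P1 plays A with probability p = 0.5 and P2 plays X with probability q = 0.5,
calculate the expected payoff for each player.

E[P1] = 3.0, E[P2] = 4.25

Work:
E[P1] = p·q·π₁(A,X) + p·(1-q)·π₁(A,Y) + (1-p)·q·π₁(B,X) + (1-p)·(1-q)·π₁(B,Y)
= 0.5·0.5·7 + 0.5·0.5·1 + 0.5·0.5·1 + 0.5·0.5·3
= 3.0

E[P2] = 4.25 (similar calculation)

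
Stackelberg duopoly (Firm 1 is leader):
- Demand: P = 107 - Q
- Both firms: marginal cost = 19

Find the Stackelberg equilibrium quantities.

q₁* (leader) = 44.0, q₂* (follower) = 22.0

Work:
Follower's reaction: q₂ = (a - c - q₁)/2
Leader substitutes: π₁ = q₁·(a - q₁ - (a-c-q₁)/2 - c)
FOC: q₁* = (107 - 19)/2 = 44.00
Then: q₂* = (107 - 19 - 44.0)/2 = 22.00
Leader has first-mover advantage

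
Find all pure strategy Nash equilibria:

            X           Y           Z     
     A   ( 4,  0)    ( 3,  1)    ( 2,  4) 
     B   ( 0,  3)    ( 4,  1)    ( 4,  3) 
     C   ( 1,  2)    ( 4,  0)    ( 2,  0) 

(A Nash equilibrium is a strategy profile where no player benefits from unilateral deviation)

Nash equilibrium: (B, Z)

Work:
Best responses:
  P1 vs X: payoffs [4, 0, 1] → best response A (payoff 4)
  P1 vs Y: payoffs [3, 4, 4] → best response B/C (payoff 4)
  P1 vs Z: payoffs [2, 4, 2] → best response B (payoff 4)
  P2 vs A: payoffs [0, 1, 4] → best response Z (payoff 4)
  P2 vs B: payoffs [3, 1, 3] → best response X/Z (payoff 3)
  P2 vs C: payoffs [2, 0, 0] → best response X (payoff 2)
Mutual best responses: (B,Z) → Nash equilibria.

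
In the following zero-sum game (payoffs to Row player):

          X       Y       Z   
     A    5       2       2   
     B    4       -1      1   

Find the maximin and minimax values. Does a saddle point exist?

Maximin = 2, Minimax = 2, Saddle: True

Work:
Row minimums: [2, -1] → maximin = 2
Column maximums: [5, 2, 2] → minimax = 2
Saddle point exists! Game value = 2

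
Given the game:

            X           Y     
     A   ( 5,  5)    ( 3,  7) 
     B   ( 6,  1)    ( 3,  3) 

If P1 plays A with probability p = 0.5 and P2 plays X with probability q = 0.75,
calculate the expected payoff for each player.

E[P1] = 4.875, E[P2] = 3.5

Work:
E[P1] = p·q·π₁(A,X) + p·(1-q)·π₁(A,Y) + (1-p)·q·π₁(B,X) + (1-p)·(1-q)·π₁(B,Y)
= 0.5·0.75·5 + 0.5·0.25·3 + 0.5·0.75·6 + 0.5·0.25·3
= 4.875

E[P2] = 3.5 (similar calculation)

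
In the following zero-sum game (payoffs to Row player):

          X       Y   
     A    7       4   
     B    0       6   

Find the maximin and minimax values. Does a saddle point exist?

Maximin = 4, Minimax = 6, Saddle: False

Work:
Row minimums: [4, 0] → maximin = 4
Column maximums: [7, 6] → minimax = 6
No saddle point (maximin ≠ minimax). Mixed strategy needed.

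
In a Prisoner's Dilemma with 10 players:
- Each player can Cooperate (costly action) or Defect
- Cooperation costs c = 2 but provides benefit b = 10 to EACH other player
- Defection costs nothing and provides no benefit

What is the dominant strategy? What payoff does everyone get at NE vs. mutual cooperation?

Dominant: Defect; NE payoff = 0; Coop payoff = 88

Work:
Defect dominates (saves cost c = 2, benefit to others is external)
NE: All defect → everyone gets 0
If all cooperate: each receives (9)×10 - 2 = 88
Social dilemma: 88 > 0 but NE gives 0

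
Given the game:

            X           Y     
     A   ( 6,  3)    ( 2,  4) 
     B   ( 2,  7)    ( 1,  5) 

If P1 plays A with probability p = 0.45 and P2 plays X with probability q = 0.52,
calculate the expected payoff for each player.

E[P1] = 2.672, E[P2] = 4.888

Work:
E[P1] = p·q·π₁(A,X) + p·(1-q)·π₁(A,Y) + (1-p)·q·π₁(B,X) + (1-p)·(1-q)·π₁(B,Y)
= 0.45·0.52·6 + 0.45·0.48·2 + 0.55·0.52·2 + 0.55·0.48·1
= 2.672

E[P2] = 4.888 (similar calculation)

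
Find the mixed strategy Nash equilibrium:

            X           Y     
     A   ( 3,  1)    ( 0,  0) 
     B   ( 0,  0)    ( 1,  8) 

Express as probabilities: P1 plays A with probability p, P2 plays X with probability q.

p = 0.8889, q = 0.25

Work:
Find probabilities that make opponent indifferent:
P2 chooses q to make P1 indifferent between A and B
P1 chooses p to make P2 indifferent between X and Y
Mixed NE: P1 plays (A: 0.8889, B: 0.1111), P2 plays (X: 0.25, Y: 0.75)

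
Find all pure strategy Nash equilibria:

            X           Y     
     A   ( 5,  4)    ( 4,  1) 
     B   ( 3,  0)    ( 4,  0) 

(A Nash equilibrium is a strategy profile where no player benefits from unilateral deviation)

Nash equilibrium: (A, X), (B, Y)

Work:
Best responses:
  P1 vs X: payoffs [5, 3] → best response A (payoff 5)
  P1 vs Y: payoffs [4, 4] → best response A/B (payoff 4)
  P2 vs A: payoffs [4, 1] → best response X (payoff 4)
  P2 vs B: payoffs [0, 0] → best response X/Y (payoff 0)
Mutual best responses: (A,X), (B,Y) → Nash equilibria.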